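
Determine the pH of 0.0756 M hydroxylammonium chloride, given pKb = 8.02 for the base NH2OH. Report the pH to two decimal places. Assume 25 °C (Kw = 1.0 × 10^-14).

NH3OH+ is the conjugate acid of the weak base NH2OH.
Kb = 10^(−8.02) = 9.55 × 10^-9
Ka = Kw/Kb = 1.0×10^-14 / 9.55 × 10^-9 = 1.05 × 10^-6
Let x = [H+] at equilibrium. Ka = x²/(0.0756 − x).
Since Ka ≪ C₀, x ≈ √(Ka·C₀) = 2.82 × 10^-4 M.
(x/C₀ = 0.37% < 5%, so the approximation holds.)
pH = −log(2.82 × 10^-4) = 3.55

pH = 3.55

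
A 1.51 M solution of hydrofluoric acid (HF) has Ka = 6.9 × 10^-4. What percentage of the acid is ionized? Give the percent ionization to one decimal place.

2.1%

HF ⇌ F- + H+; let x = [H+] at equilibrium.
x ≈ √(Ka·C₀) = √(6.9 × 10^-4 × 1.51) = 3.23 × 10^-2 M
% ionization = x/C₀ × 100% = 3.23 × 10^-2/1.51 × 100% = 2.1%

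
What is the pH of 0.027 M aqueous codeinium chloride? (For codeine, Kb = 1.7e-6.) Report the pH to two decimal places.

pH = 4.90

C18H22NO3+ is the conjugate acid of the weak base C18H21NO3.
Ka = Kw/Kb = 1.0×10^-14 / 1.7 × 10^-6 = 5.88 × 10^-9
Ka = x²/(0.027 − x) = 5.88 × 10^-9
Neglecting x in the denominator: x = √(5.88 × 10^-9 × 0.027) = 1.26 × 10^-5 M
pH = −log[H+] = −log(1.26 × 10^-5) = 4.90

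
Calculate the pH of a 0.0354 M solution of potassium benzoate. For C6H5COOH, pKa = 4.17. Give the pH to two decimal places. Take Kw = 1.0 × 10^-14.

C6H5COO- is the conjugate base of the weak acid C6H5COOH.
Ka = 10^(−4.17) = 6.76 × 10^-5
Kb = Kw/Ka = 1.0×10^-14 / 6.76 × 10^-5 = 1.48 × 10^-10
From the ICE table, Kb = x²/(0.0354 − x) = 1.48 × 10^-10.
Assume x ≪ 0.0354: x ≈ √(1.48 × 10^-10 × 0.0354) = 2.29 × 10^-6 M
(x/C₀ = 0.0065% < 5%, so the approximation holds.)
pOH = −log(2.29 × 10^-6) = 5.64; pH = 14.00 − 5.64 = 8.36

pH = 8.36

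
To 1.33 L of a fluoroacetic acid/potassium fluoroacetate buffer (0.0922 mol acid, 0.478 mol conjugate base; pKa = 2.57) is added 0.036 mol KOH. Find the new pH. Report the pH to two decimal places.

pH = 3.53

After neutralization: n(FCH2COOH) = 0.0562 mol, n(FCH2COO-) = 0.514 mol.
Henderson–Hasselbalch with mole ratio 0.514/0.0562: pH = 2.57 + (+0.961)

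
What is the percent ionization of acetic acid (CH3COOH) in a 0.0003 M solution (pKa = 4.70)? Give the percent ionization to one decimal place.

CH3COOH ⇌ CH3COO- + H+; let x = [H+] at equilibrium.
Ka = 10^(−4.70) = 2.00 × 10^-5
Ka = x²/(C₀ − x); solving the quadratic gives x = 6.81 × 10^-5 M.
% ionization = x/C₀ × 100% = 6.81 × 10^-5/0.0003 × 100% = 22.7%

22.7%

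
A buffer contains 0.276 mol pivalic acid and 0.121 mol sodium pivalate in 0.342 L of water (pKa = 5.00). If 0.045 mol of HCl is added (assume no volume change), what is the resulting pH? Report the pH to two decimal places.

Added H+ converts (CH3)3CCOO- to (CH3)3CCOOH: (CH3)3CCOOH → 0.321 mol, (CH3)3CCOO- → 0.076 mol.
Henderson–Hasselbalch with mole ratio 0.076/0.321: pH = 5.00 + (-0.626)

pH = 4.37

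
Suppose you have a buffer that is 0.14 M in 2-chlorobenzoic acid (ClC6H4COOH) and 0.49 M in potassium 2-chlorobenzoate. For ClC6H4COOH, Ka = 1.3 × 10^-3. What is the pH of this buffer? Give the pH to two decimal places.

pH = 3.43

pKa = −log(1.3 × 10^-3) = 2.886
Henderson–Hasselbalch: pH = pKa + log([ClC6H4COO-]/[ClC6H4COOH]) = 2.886 + log(0.49/0.14)
pH = 2.886 + (+0.544) = 3.43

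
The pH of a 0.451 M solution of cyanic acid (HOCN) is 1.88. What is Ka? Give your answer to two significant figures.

Ka = 4.0 × 10^-4

[H+] = 10^(-1.88) = 1.32 × 10^-2 M
At equilibrium [HA] = 0.451 − 1.32 × 10^-2 = 4.38 × 10^-1 M
Ka = [H+][A-]/[HA] = (1.32 × 10^-2)² / 4.38 × 10^-1 = 4.0 × 10^-4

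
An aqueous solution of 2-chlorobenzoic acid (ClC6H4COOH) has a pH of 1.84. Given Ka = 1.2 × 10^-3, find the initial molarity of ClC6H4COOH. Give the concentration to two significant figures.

[H+] = 10^(-1.84) = 1.45 × 10^-2 M = x
Ka = x²/(C₀ − x) ⇒ C₀ = x + x²/Ka
C₀ = 1.45 × 10^-2 + (1.45 × 10^-2)²/(1.2 × 10^-3) = 1.90 × 10^-1 M

C₀ = 1.9 × 10^-1 M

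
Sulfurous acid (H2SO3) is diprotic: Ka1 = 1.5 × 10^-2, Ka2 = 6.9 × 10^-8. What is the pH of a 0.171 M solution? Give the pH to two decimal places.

pH = 1.36

Since Ka1 ≫ Ka2, the first ionization dominates [H+].
Ka1 = x²/(0.171 − x) = 1.5 × 10^-2
Solving the quadratic: x = (−Ka1 + √(Ka1² + 4·Ka1·C₀))/2 = 4.37 × 10^-2 M
pH = −log(4.37 × 10^-2) = 1.36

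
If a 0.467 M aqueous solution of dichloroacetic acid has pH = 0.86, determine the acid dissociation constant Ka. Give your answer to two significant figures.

[H+] = 10^(-0.86) = 1.38 × 10^-1 M
At equilibrium [HA] = 0.467 − 1.38 × 10^-1 = 3.29 × 10^-1 M
Ka = [H+][A-]/[HA] = (1.38 × 10^-1)² / 3.29 × 10^-1 = 5.8 × 10^-2

Ka = 5.8 × 10^-2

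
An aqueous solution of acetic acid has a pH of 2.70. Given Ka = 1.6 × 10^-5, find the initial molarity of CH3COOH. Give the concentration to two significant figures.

[H+] = 10^(-2.70) = 2.00 × 10^-3 M = x
Ka = x²/(C₀ − x) ⇒ C₀ = x + x²/Ka
C₀ = 2.00 × 10^-3 + (2.00 × 10^-3)²/(1.6 × 10^-5) = 2.52 × 10^-1 M

C₀ = 2.5 × 10^-1 M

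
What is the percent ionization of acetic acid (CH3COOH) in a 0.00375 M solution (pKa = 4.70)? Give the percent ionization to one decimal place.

7.0%

CH3COOH ⇌ CH3COO- + H+; let x = [H+] at equilibrium.
Ka = 10^(−4.70) = 2.00 × 10^-5
Ka = x²/(C₀ − x); solving the quadratic gives x = 2.64 × 10^-4 M.
% ionization = x/C₀ × 100% = 2.64 × 10^-4/0.00375 × 100% = 7.0%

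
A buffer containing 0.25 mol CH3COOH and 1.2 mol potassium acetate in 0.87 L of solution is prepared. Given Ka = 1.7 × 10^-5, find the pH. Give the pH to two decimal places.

pH = 5.45

pKa = −log(1.7 × 10^-5) = 4.770
Using pH = pKa + log([base]/[acid]) with [base]/[acid] = 1.2/0.25:
pH = 4.770 + (+0.681) = 5.45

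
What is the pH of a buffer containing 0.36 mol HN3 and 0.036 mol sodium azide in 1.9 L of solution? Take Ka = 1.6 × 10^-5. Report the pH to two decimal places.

pKa = −log(1.6 × 10^-5) = 4.796
Henderson–Hasselbalch: pH = pKa + log([N3-]/[HN3]) = 4.796 + log(0.036/0.36)
pH = 4.796 + (-1.000) = 3.80

pH = 3.80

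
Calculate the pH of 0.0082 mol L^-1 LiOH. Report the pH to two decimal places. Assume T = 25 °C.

LiOH is a strong base; [OH-] = 0.0082 M.
pOH = -log(0.0082) = 2.09
pH = 14.00 - 2.09 = 11.91

pH = 11.91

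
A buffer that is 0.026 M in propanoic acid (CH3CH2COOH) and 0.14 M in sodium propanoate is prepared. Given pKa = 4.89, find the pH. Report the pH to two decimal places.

pH = 5.62

Henderson–Hasselbalch: pH = pKa + log([CH3CH2COO-]/[CH3CH2COOH]) = 4.89 + log(0.14/0.026)
pH = 4.89 + (+0.731) = 5.62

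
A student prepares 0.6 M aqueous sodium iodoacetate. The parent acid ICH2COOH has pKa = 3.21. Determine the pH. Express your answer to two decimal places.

ICH2COO- is the conjugate base of the weak acid ICH2COOH.
Ka = 10^(−3.21) = 6.17 × 10^-4
Kb = Kw/Ka = 1.0×10^-14 / 6.17 × 10^-4 = 1.62 × 10^-11
From the ICE table, Kb = x²/(0.6 − x) = 1.62 × 10^-11.
Since Kb ≪ C₀, x ≈ √(Kb·C₀) = 3.12 × 10^-6 M.
pOH = −log(3.12 × 10^-6) = 5.51; pH = 14.00 − 5.51 = 8.49

pH = 8.49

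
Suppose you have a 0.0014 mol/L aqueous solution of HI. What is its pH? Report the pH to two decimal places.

HI is a strong acid and dissociates completely, so [H+] = 0.0014 M.
pH = -log(0.0014) = 2.85

pH = 2.85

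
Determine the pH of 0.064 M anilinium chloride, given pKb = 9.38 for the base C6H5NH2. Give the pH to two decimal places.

pH = 2.91

C6H5NH3+ is the conjugate acid of the weak base C6H5NH2.
Kb = 10^(−9.38) = 4.17 × 10^-10
Ka = Kw/Kb = 1.0×10^-14 / 4.17 × 10^-10 = 2.40 × 10^-5
Ka = [H+]²/(0.064 − [H+]) = 2.40 × 10^-5
Neglecting [H+] in the denominator: [H+] = √(2.40 × 10^-5 × 0.064) = 1.24 × 10^-3 M
([H+]/C₀ = 1.9% < 5%, so the approximation holds.)
pH = −log[H+] = −log(1.24 × 10^-3) = 2.91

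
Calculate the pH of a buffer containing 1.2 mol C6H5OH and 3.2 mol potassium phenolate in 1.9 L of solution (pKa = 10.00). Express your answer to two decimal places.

pH = 10.43

pH = pKa + log([A⁻]/[HA]) = 10.00 + log(3.2/1.2)
pH = 10.00 + (+0.426) = 10.43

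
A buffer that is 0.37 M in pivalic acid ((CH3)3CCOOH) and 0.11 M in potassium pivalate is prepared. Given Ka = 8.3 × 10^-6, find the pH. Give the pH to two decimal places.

pKa = −log(8.3 × 10^-6) = 5.081
Henderson–Hasselbalch: pH = pKa + log([(CH3)3CCOO-]/[(CH3)3CCOOH]) = 5.081 + log(0.11/0.37)
pH = 5.081 + (-0.527) = 4.55

pH = 4.55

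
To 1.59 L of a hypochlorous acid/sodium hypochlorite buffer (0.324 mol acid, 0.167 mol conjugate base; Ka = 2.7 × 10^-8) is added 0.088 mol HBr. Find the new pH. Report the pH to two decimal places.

Added H+ converts OCl- to HOCl: HOCl → 0.412 mol, OCl- → 0.079 mol.
pKa = −log(2.7 × 10^-8) = 7.569
pH = pKa + log([A⁻]/[HA]) = 7.569 + log(0.079/0.412) = 7.569 -0.717

pH = 6.85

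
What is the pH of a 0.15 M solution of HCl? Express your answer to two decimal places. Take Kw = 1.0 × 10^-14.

HCl is a strong acid and dissociates completely, so [H+] = 0.15 M.
pH = -log(0.15) = 0.82

pH = 0.82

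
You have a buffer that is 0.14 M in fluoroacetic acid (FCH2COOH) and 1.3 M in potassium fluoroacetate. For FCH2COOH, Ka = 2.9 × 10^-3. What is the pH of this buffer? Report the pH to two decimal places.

pH = 3.51

pKa = −log(2.9 × 10^-3) = 2.538
pH = pKa + log([A⁻]/[HA]) = 2.538 + log(1.3/0.14)
pH = 2.538 + (+0.968) = 3.51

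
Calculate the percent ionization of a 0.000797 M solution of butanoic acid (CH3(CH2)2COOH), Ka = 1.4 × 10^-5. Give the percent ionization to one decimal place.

CH3(CH2)2COOH ⇌ CH3(CH2)2COO- + H+; let x = [H+] at equilibrium.
Solve x² + 1.4e-05x − 1.12e-08 = 0 → x = 9.89 × 10^-5 M
% ionization = x/C₀ × 100% = 9.89 × 10^-5/0.000797 × 100% = 12.4%

12.4%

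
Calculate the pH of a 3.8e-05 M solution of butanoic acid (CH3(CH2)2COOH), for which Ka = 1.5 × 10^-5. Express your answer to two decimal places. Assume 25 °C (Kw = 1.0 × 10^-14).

CH3(CH2)2COOH ⇌ CH3(CH2)2COO- + H+
From the ICE table, Ka = x²/(3.8e-05 − x) = 1.5 × 10^-5.
The 5% rule fails; solving x² + Ka·x − Ka·C₀ = 0 exactly:
x = [−1.5e-05 + √(1.5e-05² + 2.28e-09)]/2 = 1.75 × 10^-5 M
pH = −log[H+] = −log(1.75 × 10^-5) = 4.76

pH = 4.76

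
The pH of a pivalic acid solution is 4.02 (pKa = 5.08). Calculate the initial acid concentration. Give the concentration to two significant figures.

C₀ = 1.2 × 10^-3 M

[H+] = 10^(-4.02) = 9.55 × 10^-5 M = x
Ka = 10^(−5.08) = 8.32 × 10^-6
Ka = x²/(C₀ − x) ⇒ C₀ = x + x²/Ka
C₀ = 9.55 × 10^-5 + (9.55 × 10^-5)²/(8.32 × 10^-6) = 1.19 × 10^-3 M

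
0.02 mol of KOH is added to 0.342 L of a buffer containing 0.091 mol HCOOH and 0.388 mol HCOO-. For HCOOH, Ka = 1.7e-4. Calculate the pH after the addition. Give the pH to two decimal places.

pH = 4.53

OH- converts HCOOH to HCOO-: HCOOH → 0.071 mol, HCOO- → 0.408 mol.
pKa = −log(1.7 × 10^-4) = 3.770
pH = pKa + log(n_HCOO-/n_HCOOH) = 3.770 + log(0.408/0.071) = 3.770 + (+0.759)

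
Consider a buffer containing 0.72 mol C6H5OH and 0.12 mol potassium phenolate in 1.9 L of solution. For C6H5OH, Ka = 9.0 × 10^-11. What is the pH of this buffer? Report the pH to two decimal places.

pH = 9.27

pKa = −log(9.0 × 10^-11) = 10.046
Henderson–Hasselbalch: pH = pKa + log([C6H5O-]/[C6H5OH]) = 10.046 + log(0.12/0.72)
pH = 10.046 + (-0.778) = 9.27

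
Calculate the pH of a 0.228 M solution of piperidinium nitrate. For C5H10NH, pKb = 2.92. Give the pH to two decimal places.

pH = 5.86

C5H10NH2+ is the conjugate acid of the weak base C5H10NH.
Kb = 10^(−2.92) = 1.20 × 10^-3
Ka = Kw/Kb = 1.0×10^-14 / 1.20 × 10^-3 = 8.33 × 10^-12
Ka = x²/(0.228 − x) = 8.33 × 10^-12
Since Ka ≪ C₀, x ≈ √(Ka·C₀) = 1.38 × 10^-6 M.
(x/C₀ = 0.0006% < 5%, so the approximation holds.)
pH = −log(1.38 × 10^-6) = 5.86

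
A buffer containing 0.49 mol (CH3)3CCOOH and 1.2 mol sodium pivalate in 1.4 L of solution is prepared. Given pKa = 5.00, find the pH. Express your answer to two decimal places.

pH = 5.39

Using pH = pKa + log([base]/[acid]) with [base]/[acid] = 1.2/0.49:
pH = 5.00 + (+0.389) = 5.39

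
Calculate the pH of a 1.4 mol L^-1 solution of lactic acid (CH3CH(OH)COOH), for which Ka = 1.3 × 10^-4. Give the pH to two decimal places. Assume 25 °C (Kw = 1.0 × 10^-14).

pH = 1.87

CH3CH(OH)COOH ⇌ CH3CH(OH)COO- + H+
From the ICE table, Ka = x²/(1.4 − x) = 1.3 × 10^-4.
Since Ka ≪ C₀, x ≈ √(Ka·C₀) = 1.35 × 10^-2 M.
Check: 0.96% ionized — well under 5%, approximation valid.
pH = −log[H+] = −log(1.35 × 10^-2) = 1.87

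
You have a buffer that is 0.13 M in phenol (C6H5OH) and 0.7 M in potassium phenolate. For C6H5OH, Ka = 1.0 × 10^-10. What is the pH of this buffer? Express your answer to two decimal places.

pH = 10.73

pKa = −log(1.0 × 10^-10) = 10.000
Henderson–Hasselbalch: pH = pKa + log([C6H5O-]/[C6H5OH]) = 10.000 + log(0.7/0.13)
pH = 10.000 + (+0.731) = 10.73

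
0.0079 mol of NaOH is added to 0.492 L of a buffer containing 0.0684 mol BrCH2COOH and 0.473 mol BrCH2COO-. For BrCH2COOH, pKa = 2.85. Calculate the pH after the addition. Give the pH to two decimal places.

pH = 3.75

After neutralization: n(BrCH2COOH) = 0.0605 mol, n(BrCH2COO-) = 0.481 mol.
pH = pKa + log(n_BrCH2COO-/n_BrCH2COOH) = 2.85 + log(0.481/0.0605) = 2.85 + (+0.900)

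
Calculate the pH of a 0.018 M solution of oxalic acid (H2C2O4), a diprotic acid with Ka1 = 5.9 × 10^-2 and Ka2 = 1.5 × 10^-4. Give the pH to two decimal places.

pH = 1.84

Since Ka1 ≫ Ka2, the first ionization dominates [H+].
Ka1 = x²/(0.018 − x) = 5.9 × 10^-2
Solving the quadratic: x = (−Ka1 + √(Ka1² + 4·Ka1·C₀))/2 = 1.45 × 10^-2 M
pH = −log(1.45 × 10^-2) = 1.84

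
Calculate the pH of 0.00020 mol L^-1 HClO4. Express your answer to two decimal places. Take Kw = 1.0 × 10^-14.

pH = 3.70

HClO4 is a strong acid and dissociates completely, so [H+] = 0.00020 M.
pH = -log(0.0002) = 3.70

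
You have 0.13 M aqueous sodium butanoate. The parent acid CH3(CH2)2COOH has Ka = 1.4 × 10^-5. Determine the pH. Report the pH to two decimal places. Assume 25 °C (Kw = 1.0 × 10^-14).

CH3(CH2)2COO- is the conjugate base of the weak acid CH3(CH2)2COOH.
Kb = Kw/Ka = 1.0×10^-14 / 1.4 × 10^-5 = 7.14 × 10^-10
From the ICE table, Kb = [OH-]²/(0.13 − [OH-]) = 7.14 × 10^-10.
Assume [OH-] ≪ 0.13: [OH-] ≈ √(7.14 × 10^-10 × 0.13) = 9.63 × 10^-6 M
([OH-]/C₀ = 0.0074% < 5%, so the approximation holds.)
pOH = 5.02, so pH = 14.00 − pOH = 8.98

pH = 8.98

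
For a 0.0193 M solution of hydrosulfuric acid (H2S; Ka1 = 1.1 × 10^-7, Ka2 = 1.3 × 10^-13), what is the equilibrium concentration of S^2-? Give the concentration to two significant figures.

First ionization gives [H+] ≈ [HS-] = 4.61 × 10^-5 M.
Second step: Ka2 = [H+][S^2-]/[HS-] ≈ [S^2-] (since [H+] ≈ [HS-]).
So [S^2-] ≈ Ka2.

1.3 × 10^-13 M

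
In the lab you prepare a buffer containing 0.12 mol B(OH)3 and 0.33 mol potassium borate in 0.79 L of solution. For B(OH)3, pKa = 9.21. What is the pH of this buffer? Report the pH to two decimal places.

pH = pKa + log([A⁻]/[HA]) = 9.21 + log(0.33/0.12)
pH = 9.21 + (+0.439) = 9.65

pH = 9.65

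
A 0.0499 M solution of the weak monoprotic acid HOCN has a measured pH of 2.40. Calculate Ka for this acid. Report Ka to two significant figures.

Ka = 3.5 × 10^-4

[H+] = 10^(-2.40) = 3.98 × 10^-3 M
At equilibrium [HA] = 0.0499 − 3.98 × 10^-3 = 4.59 × 10^-2 M
Ka = [H+][A-]/[HA] = (3.98 × 10^-3)² / 4.59 × 10^-2 = 3.5 × 10^-4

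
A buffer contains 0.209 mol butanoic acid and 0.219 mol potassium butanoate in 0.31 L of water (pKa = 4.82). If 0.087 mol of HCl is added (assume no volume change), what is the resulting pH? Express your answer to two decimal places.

pH = 4.47

Added H+ converts CH3(CH2)2COO- to CH3(CH2)2COOH: CH3(CH2)2COOH → 0.296 mol, CH3(CH2)2COO- → 0.132 mol.
pH = pKa + log(n_CH3(CH2)2COO-/n_CH3(CH2)2COOH) = 4.82 + log(0.132/0.296) = 4.82 + (-0.351)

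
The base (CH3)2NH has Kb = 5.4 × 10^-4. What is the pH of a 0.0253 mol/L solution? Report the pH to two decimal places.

pH = 11.54

(CH3)2NH + H2O ⇌ (CH3)2NH2+ + OH-
Kb = [OH-]²/(0.0253 − [OH-]) = 5.4 × 10^-4
The 5% rule fails; solving [OH-]² + Kb·[OH-] − Kb·C₀ = 0 exactly:
[OH-] = (−Kb + √(Kb² + 4·Kb·C₀))/2 = 3.44 × 10^-3 M
pOH = 2.46, so pH = 14.00 − pOH = 11.54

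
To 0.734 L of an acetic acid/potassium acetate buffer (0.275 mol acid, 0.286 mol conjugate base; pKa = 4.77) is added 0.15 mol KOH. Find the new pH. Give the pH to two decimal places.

pH = 5.31

OH- converts CH3COOH to CH3COO-: CH3COOH → 0.125 mol, CH3COO- → 0.436 mol.
Henderson–Hasselbalch with mole ratio 0.436/0.125: pH = 4.77 + (+0.543)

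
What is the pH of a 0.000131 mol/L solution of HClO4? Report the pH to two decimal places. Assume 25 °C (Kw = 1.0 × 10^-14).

pH = 3.88

HClO4 is a strong acid and dissociates completely, so [H+] = 0.000131 M.
pH = -log(0.000131) = 3.88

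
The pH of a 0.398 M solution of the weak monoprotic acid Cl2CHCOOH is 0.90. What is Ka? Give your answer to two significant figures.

Ka = 5.8 × 10^-2

[H+] = 10^(-0.90) = 1.26 × 10^-1 M
At equilibrium [HA] = 0.398 − 1.26 × 10^-1 = 2.72 × 10^-1 M
Ka = [H+][A-]/[HA] = (1.26 × 10^-1)² / 2.72 × 10^-1 = 5.8 × 10^-2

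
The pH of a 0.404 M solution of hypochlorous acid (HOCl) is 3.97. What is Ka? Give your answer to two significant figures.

Ka = 2.8 × 10^-8

[H+] = 10^(-3.97) = 1.07 × 10^-4 M
At equilibrium [HA] = 0.404 − 1.07 × 10^-4 = 4.04 × 10^-1 M
Ka = [H+][A-]/[HA] = (1.07 × 10^-4)² / 4.04 × 10^-1 = 2.8 × 10^-8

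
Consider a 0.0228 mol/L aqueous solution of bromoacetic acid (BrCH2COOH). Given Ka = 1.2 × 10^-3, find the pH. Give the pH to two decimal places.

pH = 2.33

BrCH2COOH ⇌ BrCH2COO- + H+
From the ICE table, Ka = [H+]²/(0.0228 − [H+]) = 1.2 × 10^-3.
The 5% rule fails; solving [H+]² + Ka·[H+] − Ka·C₀ = 0 exactly:
[H+] = (−Ka + √(Ka² + 4·Ka·C₀))/2 = 4.66 × 10^-3 M
pH = −log(4.66 × 10^-3) = 2.33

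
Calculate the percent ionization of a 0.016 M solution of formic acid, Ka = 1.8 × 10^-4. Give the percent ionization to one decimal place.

HCOOH ⇌ HCOO- + H+; let x = [H+] at equilibrium.
Ka = x²/(C₀ − x); solving the quadratic gives x = 1.61 × 10^-3 M.
Fraction ionized = 1.61 × 10^-3 / 0.016 = 0.1006 → 10.1%

10.1%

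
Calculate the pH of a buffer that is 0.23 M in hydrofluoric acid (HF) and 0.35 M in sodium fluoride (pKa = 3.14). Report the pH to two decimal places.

pH = pKa + log([A⁻]/[HA]) = 3.14 + log(0.35/0.23)
pH = 3.14 + (+0.182) = 3.32

pH = 3.32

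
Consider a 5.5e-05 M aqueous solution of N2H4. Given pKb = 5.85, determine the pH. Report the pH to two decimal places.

pH = 8.91

N2H4 + H2O ⇌ N2H5+ + OH-
Kb = 10^(−5.85) = 1.41 × 10^-6
Kb = x²/(5.5e-05 − x) = 1.41 × 10^-6
x is not negligible relative to C₀; solve x² + 1.41e-06·x − 7.76e-11 = 0.
x = [−1.41e-06 + √(1.41e-06² + 3.1e-10)]/2 = 8.13 × 10^-6 M
pOH = −log(8.13 × 10^-6) = 5.09; pH = 14.00 − 5.09 = 8.91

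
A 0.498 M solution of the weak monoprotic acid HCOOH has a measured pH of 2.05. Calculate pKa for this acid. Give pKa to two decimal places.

[H+] = 10^(-2.05) = 8.91 × 10^-3 M
At equilibrium [HA] = 0.498 − 8.91 × 10^-3 = 4.89 × 10^-1 M
Ka = [H+][A-]/[HA] = (8.91 × 10^-3)² / 4.89 × 10^-1 = 1.62 × 10^-4
pKa = -log(1.62 × 10^-4) = 3.79

pKa = 3.79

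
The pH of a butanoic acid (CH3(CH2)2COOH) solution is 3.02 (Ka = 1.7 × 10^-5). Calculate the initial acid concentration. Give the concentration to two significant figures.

[H+] = 10^(-3.02) = 9.55 × 10^-4 M = x
Ka = x²/(C₀ − x) ⇒ C₀ = x + x²/Ka
C₀ = 9.55 × 10^-4 + (9.55 × 10^-4)²/(1.7 × 10^-5) = 5.46 × 10^-2 M

C₀ = 5.5 × 10^-2 M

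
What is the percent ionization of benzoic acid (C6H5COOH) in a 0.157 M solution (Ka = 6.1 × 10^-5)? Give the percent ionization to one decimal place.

C6H5COOH ⇌ C6H5COO- + H+; let x = [H+] at equilibrium.
x ≈ √(Ka·C₀) = √(6.1 × 10^-5 × 0.157) = 3.09 × 10^-3 M
% ionization = x/C₀ × 100% = 3.09 × 10^-3/0.157 × 100% = 2.0%

2.0%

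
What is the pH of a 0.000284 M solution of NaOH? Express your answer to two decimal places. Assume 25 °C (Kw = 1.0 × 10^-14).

pH = 10.45

NaOH is a strong base; [OH-] = 0.000284 M.
pOH = -log(0.000284) = 3.55
pH = 14.00 - 3.55 = 10.45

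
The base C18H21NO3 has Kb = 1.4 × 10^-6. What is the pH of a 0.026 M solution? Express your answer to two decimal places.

pH = 10.28

C18H21NO3 + H2O ⇌ C18H22NO3+ + OH-
Kb = [OH-]²/(0.026 − [OH-]) = 1.4 × 10^-6
Neglecting [OH-] in the denominator: [OH-] = √(1.4 × 10^-6 × 0.026) = 1.91 × 10^-4 M
([OH-]/C₀ = 0.73% < 5%, so the approximation holds.)
pOH = 3.72, so pH = 14.00 − pOH = 10.28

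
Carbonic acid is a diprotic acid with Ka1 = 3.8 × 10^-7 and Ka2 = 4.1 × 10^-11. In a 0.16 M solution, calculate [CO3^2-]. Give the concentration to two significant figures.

First ionization gives [H+] ≈ [HCO3-] = 2.47 × 10^-4 M.
Second step: Ka2 = [H+][CO3^2-]/[HCO3-] ≈ [CO3^2-] (since [H+] ≈ [HCO3-]).
So [CO3^2-] ≈ Ka2.

4.1 × 10^-11 M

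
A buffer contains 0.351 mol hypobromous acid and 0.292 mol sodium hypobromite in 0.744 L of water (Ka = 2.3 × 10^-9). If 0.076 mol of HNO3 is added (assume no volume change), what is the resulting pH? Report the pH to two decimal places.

pH = 8.34

Added H+ converts OBr- to HOBr: HOBr → 0.427 mol, OBr- → 0.216 mol.
pKa = −log(2.3 × 10^-9) = 8.638
Henderson–Hasselbalch with mole ratio 0.216/0.427: pH = 8.638 + (-0.296)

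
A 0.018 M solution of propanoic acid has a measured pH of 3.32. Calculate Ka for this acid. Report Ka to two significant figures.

[H+] = 10^(-3.32) = 4.79 × 10^-4 M
At equilibrium [HA] = 0.018 − 4.79 × 10^-4 = 1.75 × 10^-2 M
Ka = [H+][A-]/[HA] = (4.79 × 10^-4)² / 1.75 × 10^-2 = 1.3 × 10^-5

Ka = 1.3 × 10^-5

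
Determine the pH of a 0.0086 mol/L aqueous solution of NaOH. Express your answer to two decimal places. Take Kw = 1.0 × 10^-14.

pH = 11.93

NaOH is a strong base; [OH-] = 0.0086 M.
pOH = -log(0.0086) = 2.07
pH = 14.00 - 2.07 = 11.93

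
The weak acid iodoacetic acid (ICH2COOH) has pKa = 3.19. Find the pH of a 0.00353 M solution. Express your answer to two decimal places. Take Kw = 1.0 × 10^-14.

ICH2COOH ⇌ ICH2COO- + H+
Ka = 10^(−3.19) = 6.46 × 10^-4
From the ICE table, Ka = [H+]²/(0.00353 − [H+]) = 6.46 × 10^-4.
Here C₀/Ka ≈ 5.46, so the small-[H+] approximation fails. Use the quadratic:
[H+] = [−0.000646 + √(0.000646² + 9.12e-06)]/2 = 1.22 × 10^-3 M
pH = −log(1.22 × 10^-3) = 2.91

pH = 2.91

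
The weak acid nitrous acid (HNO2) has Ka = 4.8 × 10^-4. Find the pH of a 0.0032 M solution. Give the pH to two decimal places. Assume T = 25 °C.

pH = 2.99

HNO2 ⇌ NO2- + H+
From the ICE table, Ka = [H+]²/(0.0032 − [H+]) = 4.8 × 10^-4.
[H+] is not negligible relative to C₀; solve [H+]² + 0.00048·[H+] − 1.54e-06 = 0.
[H+] = [−0.00048 + √(0.00048² + 6.14e-06)]/2 = 1.02 × 10^-3 M
pH = −log[H+] = −log(1.02 × 10^-3) = 2.99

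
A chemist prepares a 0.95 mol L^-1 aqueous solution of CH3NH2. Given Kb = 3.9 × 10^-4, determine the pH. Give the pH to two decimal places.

CH3NH2 + H2O ⇌ CH3NH3+ + OH-
From the ICE table, Kb = x²/(0.95 − x) = 3.9 × 10^-4.
Assume x ≪ 0.95: x ≈ √(3.9 × 10^-4 × 0.95) = 1.92 × 10^-2 M
Check: 2% ionized — well under 5%, approximation valid.
pOH = −log(1.92 × 10^-2) = 1.72; pH = 14.00 − 1.72 = 12.28

pH = 12.28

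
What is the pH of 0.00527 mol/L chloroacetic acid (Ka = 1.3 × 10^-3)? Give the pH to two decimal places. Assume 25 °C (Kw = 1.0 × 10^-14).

pH = 2.69

ClCH2COOH ⇌ ClCH2COO- + H+
From the ICE table, Ka = [H+]²/(0.00527 − [H+]) = 1.3 × 10^-3.
The 5% rule fails; solving [H+]² + Ka·[H+] − Ka·C₀ = 0 exactly:
[H+] = (−Ka + √(Ka² + 4·Ka·C₀))/2 = 2.05 × 10^-3 M
pH = −log[H+] = −log(2.05 × 10^-3) = 2.69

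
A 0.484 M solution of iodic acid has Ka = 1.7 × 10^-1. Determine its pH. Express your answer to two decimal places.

HIO3 ⇌ IO3- + H+
From the ICE table, Ka = [H+]²/(0.484 − [H+]) = 1.7 × 10^-1.
[H+] is not negligible relative to C₀; solve [H+]² + 0.17·[H+] − 0.0823 = 0.
[H+] = (−Ka + √(Ka² + 4·Ka·C₀))/2 = 2.14 × 10^-1 M
pH = −log[H+] = −log(2.14 × 10^-1) = 0.67

pH = 0.67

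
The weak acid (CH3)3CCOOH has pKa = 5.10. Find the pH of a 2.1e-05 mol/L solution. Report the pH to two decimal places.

(CH3)3CCOOH ⇌ (CH3)3CCOO- + H+
Ka = 10^(−5.10) = 7.94 × 10^-6
Let x = [H+] at equilibrium. Ka = x²/(2.1e-05 − x).
The 5% rule fails; solving x² + Ka·x − Ka·C₀ = 0 exactly:
x = [−7.94e-06 + √(7.94e-06² + 6.67e-10)]/2 = 9.54 × 10^-6 M
pH = −log[H+] = −log(9.54 × 10^-6) = 5.02

pH = 5.02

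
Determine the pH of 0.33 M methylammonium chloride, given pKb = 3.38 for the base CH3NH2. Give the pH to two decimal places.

CH3NH3+ is the conjugate acid of the weak base CH3NH2.
Kb = 10^(−3.38) = 4.17 × 10^-4
Ka = Kw/Kb = 1.0×10^-14 / 4.17 × 10^-4 = 2.40 × 10^-11
Ka = [H+]²/(0.33 − [H+]) = 2.40 × 10^-11
Since Ka ≪ C₀, [H+] ≈ √(Ka·C₀) = 2.81 × 10^-6 M.
([H+]/C₀ = 0.00085% < 5%, so the approximation holds.)
pH = −log(2.81 × 10^-6) = 5.55

pH = 5.55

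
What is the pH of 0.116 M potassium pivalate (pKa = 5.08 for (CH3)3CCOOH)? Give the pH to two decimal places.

pH = 9.07

(CH3)3CCOO- is the conjugate base of the weak acid (CH3)3CCOOH.
Ka = 10^(−5.08) = 8.32 × 10^-6
Kb = Kw/Ka = 1.0×10^-14 / 8.32 × 10^-6 = 1.20 × 10^-9
Let x = [OH-] at equilibrium. Kb = x²/(0.116 − x).
Assume x ≪ 0.116: x ≈ √(1.20 × 10^-9 × 0.116) = 1.18 × 10^-5 M
(x/C₀ = 0.01% < 5%, so the approximation holds.)
pOH = −log(1.18 × 10^-5) = 4.93; pH = 14.00 − 4.93 = 9.07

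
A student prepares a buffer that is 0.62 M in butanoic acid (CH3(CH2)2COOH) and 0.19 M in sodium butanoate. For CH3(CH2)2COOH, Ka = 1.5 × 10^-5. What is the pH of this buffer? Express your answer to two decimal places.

pKa = −log(1.5 × 10^-5) = 4.824
Henderson–Hasselbalch: pH = pKa + log([CH3(CH2)2COO-]/[CH3(CH2)2COOH]) = 4.824 + log(0.19/0.62)
pH = 4.824 + (-0.514) = 4.31

pH = 4.31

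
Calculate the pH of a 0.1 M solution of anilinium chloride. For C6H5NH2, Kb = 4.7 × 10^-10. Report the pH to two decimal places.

pH = 2.84

C6H5NH3+ is the conjugate acid of the weak base C6H5NH2.
Ka = Kw/Kb = 1.0×10^-14 / 4.7 × 10^-10 = 2.13 × 10^-5
Ka = x²/(0.1 − x) = 2.13 × 10^-5
Neglecting x in the denominator: x = √(2.13 × 10^-5 × 0.1) = 1.46 × 10^-3 M
Check: 1.5% ionized — well under 5%, approximation valid.
pH = −log[H+] = −log(1.46 × 10^-3) = 2.84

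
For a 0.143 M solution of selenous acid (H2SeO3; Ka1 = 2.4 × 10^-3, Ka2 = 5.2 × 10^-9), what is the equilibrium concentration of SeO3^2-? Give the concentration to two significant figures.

5.2 × 10^-9 M

First ionization gives [H+] ≈ [HSeO3-] = 1.74 × 10^-2 M.
Second step: Ka2 = [H+][SeO3^2-]/[HSeO3-] ≈ [SeO3^2-] (since [H+] ≈ [HSeO3-]).
So [SeO3^2-] ≈ Ka2.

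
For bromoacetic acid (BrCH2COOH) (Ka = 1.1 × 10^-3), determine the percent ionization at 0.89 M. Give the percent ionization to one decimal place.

3.5%

BrCH2COOH ⇌ BrCH2COO- + H+; let x = [H+] at equilibrium.
x ≈ √(Ka·C₀) = √(1.1 × 10^-3 × 0.89) = 3.13 × 10^-2 M
Fraction ionized = 3.13 × 10^-2 / 0.89 = 0.0352 → 3.5%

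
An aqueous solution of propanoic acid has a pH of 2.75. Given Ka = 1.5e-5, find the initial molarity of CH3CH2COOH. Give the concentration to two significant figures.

[H+] = 10^(-2.75) = 1.78 × 10^-3 M = x
Ka = x²/(C₀ − x) ⇒ C₀ = x + x²/Ka
C₀ = 1.78 × 10^-3 + (1.78 × 10^-3)²/(1.5 × 10^-5) = 2.13 × 10^-1 M

C₀ = 2.1 × 10^-1 M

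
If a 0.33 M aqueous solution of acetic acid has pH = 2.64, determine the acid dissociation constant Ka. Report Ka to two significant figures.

[H+] = 10^(-2.64) = 2.29 × 10^-3 M
At equilibrium [HA] = 0.33 − 2.29 × 10^-3 = 3.28 × 10^-1 M
Ka = [H+][A-]/[HA] = (2.29 × 10^-3)² / 3.28 × 10^-1 = 1.6 × 10^-5

Ka = 1.6 × 10^-5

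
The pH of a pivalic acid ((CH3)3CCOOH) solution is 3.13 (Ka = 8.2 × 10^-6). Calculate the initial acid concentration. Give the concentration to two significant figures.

[H+] = 10^(-3.13) = 7.41 × 10^-4 M = x
Ka = x²/(C₀ − x) ⇒ C₀ = x + x²/Ka
C₀ = 7.41 × 10^-4 + (7.41 × 10^-4)²/(8.2 × 10^-6) = 6.77 × 10^-2 M

C₀ = 6.8 × 10^-2 M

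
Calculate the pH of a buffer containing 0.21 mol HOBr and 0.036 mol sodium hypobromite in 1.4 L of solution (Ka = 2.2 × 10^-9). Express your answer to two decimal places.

pH = 7.89

pKa = −log(2.2 × 10^-9) = 8.658
pH = pKa + log([A⁻]/[HA]) = 8.658 + log(0.036/0.21)
pH = 8.658 + (-0.766) = 7.89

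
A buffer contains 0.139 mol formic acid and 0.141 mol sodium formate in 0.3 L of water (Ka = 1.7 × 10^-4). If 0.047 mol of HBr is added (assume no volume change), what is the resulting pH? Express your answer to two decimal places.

pH = 3.47

After neutralization: n(HCOOH) = 0.186 mol, n(HCOO-) = 0.094 mol.
pKa = −log(1.7 × 10^-4) = 3.770
pH = pKa + log(n_HCOO-/n_HCOOH) = 3.770 + log(0.094/0.186) = 3.770 + (-0.296)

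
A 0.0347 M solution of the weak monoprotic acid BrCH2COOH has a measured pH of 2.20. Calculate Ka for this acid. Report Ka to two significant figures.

[H+] = 10^(-2.20) = 6.31 × 10^-3 M
At equilibrium [HA] = 0.0347 − 6.31 × 10^-3 = 2.84 × 10^-2 M
Ka = [H+][A-]/[HA] = (6.31 × 10^-3)² / 2.84 × 10^-2 = 1.4 × 10^-3

Ka = 1.4 × 10^-3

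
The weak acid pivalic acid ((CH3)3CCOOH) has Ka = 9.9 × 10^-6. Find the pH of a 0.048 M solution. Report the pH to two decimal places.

(CH3)3CCOOH ⇌ (CH3)3CCOO- + H+
From the ICE table, Ka = x²/(0.048 − x) = 9.9 × 10^-6.
Assume x ≪ 0.048: x ≈ √(9.9 × 10^-6 × 0.048) = 6.89 × 10^-4 M
(x/C₀ = 1.4% < 5%, so the approximation holds.)
pH = −log[H+] = −log(6.89 × 10^-4) = 3.16

pH = 3.16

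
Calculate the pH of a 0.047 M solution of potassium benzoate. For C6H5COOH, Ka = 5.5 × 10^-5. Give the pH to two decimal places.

pH = 8.47

C6H5COO- is the conjugate base of the weak acid C6H5COOH.
Kb = Kw/Ka = 1.0×10^-14 / 5.5 × 10^-5 = 1.82 × 10^-10
Kb = [OH-]²/(0.047 − [OH-]) = 1.82 × 10^-10
Since Kb ≪ C₀, [OH-] ≈ √(Kb·C₀) = 2.92 × 10^-6 M.
Check: 0.0062% ionized — well under 5%, approximation valid.
pOH = −log(2.92 × 10^-6) = 5.53; pH = 14.00 − 5.53 = 8.47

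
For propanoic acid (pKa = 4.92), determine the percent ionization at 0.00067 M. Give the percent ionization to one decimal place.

12.5%

CH3CH2COOH ⇌ CH3CH2COO- + H+; let x = [H+] at equilibrium.
Ka = 10^(−4.92) = 1.20 × 10^-5
Ka = x²/(C₀ − x); solving the quadratic gives x = 8.39 × 10^-5 M.
% ionization = x/C₀ × 100% = 8.39 × 10^-5/0.00067 × 100% = 12.5%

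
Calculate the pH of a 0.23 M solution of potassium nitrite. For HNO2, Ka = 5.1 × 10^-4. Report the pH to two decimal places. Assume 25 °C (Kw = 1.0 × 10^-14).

NO2- is the conjugate base of the weak acid HNO2.
Kb = Kw/Ka = 1.0×10^-14 / 5.1 × 10^-4 = 1.96 × 10^-11
Kb = [OH-]²/(0.23 − [OH-]) = 1.96 × 10^-11
Since Kb ≪ C₀, [OH-] ≈ √(Kb·C₀) = 2.12 × 10^-6 M.
pOH = 5.67, so pH = 14.00 − pOH = 8.33

pH = 8.33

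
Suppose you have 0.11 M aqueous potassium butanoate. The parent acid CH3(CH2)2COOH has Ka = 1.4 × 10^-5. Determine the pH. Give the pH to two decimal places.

pH = 8.95

CH3(CH2)2COO- is the conjugate base of the weak acid CH3(CH2)2COOH.
Kb = Kw/Ka = 1.0×10^-14 / 1.4 × 10^-5 = 7.14 × 10^-10
Kb = [OH-]²/(0.11 − [OH-]) = 7.14 × 10^-10
Since Kb ≪ C₀, [OH-] ≈ √(Kb·C₀) = 8.86 × 10^-6 M.
pOH = −log(8.86 × 10^-6) = 5.05; pH = 14.00 − 5.05 = 8.95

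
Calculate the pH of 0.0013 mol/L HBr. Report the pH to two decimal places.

HBr is a strong acid and dissociates completely, so [H+] = 0.0013 M.
pH = -log(0.0013) = 2.89

pH = 2.89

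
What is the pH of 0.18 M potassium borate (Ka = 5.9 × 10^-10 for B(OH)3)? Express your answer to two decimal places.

B(OH)4- is the conjugate base of the weak acid B(OH)3.
Kb = Kw/Ka = 1.0×10^-14 / 5.9 × 10^-10 = 1.69 × 10^-5
From the ICE table, Kb = [OH-]²/(0.18 − [OH-]) = 1.69 × 10^-5.
Since Kb ≪ C₀, [OH-] ≈ √(Kb·C₀) = 1.74 × 10^-3 M.
Check: 0.97% ionized — well under 5%, approximation valid.
pOH = 2.76, so pH = 14.00 − pOH = 11.24

pH = 11.24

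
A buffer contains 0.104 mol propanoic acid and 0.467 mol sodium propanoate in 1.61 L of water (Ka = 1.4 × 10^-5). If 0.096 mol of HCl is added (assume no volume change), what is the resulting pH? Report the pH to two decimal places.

Added H+ converts CH3CH2COO- to CH3CH2COOH: CH3CH2COOH → 0.2 mol, CH3CH2COO- → 0.371 mol.
pKa = −log(1.4 × 10^-5) = 4.854
pH = pKa + log(n_CH3CH2COO-/n_CH3CH2COOH) = 4.854 + log(0.371/0.2) = 4.854 + (+0.268)

pH = 5.12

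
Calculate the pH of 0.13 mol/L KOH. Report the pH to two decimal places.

pH = 13.11

KOH is a strong base; [OH-] = 0.13 M.
pOH = -log(0.13) = 0.89
pH = 14.00 - 0.89 = 13.11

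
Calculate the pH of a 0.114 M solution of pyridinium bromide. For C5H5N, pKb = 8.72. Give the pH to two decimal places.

pH = 3.11

C5H5NH+ is the conjugate acid of the weak base C5H5N.
Kb = 10^(−8.72) = 1.91 × 10^-9
Ka = Kw/Kb = 1.0×10^-14 / 1.91 × 10^-9 = 5.24 × 10^-6
Ka = x²/(0.114 − x) = 5.24 × 10^-6
Since Ka ≪ C₀, x ≈ √(Ka·C₀) = 7.73 × 10^-4 M.
Check: 0.68% ionized — well under 5%, approximation valid.
pH = −log[H+] = −log(7.73 × 10^-4) = 3.11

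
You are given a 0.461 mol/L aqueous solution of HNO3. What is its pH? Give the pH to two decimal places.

HNO3 is a strong acid and dissociates completely, so [H+] = 0.461 M.
pH = -log(0.461) = 0.34

pH = 0.34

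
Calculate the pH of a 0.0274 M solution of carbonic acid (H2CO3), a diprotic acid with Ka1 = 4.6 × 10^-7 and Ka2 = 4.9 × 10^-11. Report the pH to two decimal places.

Since Ka1 ≫ Ka2, the first ionization dominates [H+].
Ka1 = x²/(0.0274 − x) = 4.6 × 10^-7
x ≈ √(4.6 × 10^-7 × 0.0274) = 1.12 × 10^-4 M
pH = −log(1.12 × 10^-4) = 3.95

pH = 3.95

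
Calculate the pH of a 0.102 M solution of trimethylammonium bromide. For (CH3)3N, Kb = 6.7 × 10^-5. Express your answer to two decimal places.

pH = 5.41

(CH3)3NH+ is the conjugate acid of the weak base (CH3)3N.
Ka = Kw/Kb = 1.0×10^-14 / 6.7 × 10^-5 = 1.49 × 10^-10
Ka = x²/(0.102 − x) = 1.49 × 10^-10
Since Ka ≪ C₀, x ≈ √(Ka·C₀) = 3.90 × 10^-6 M.
(x/C₀ = 0.0038% < 5%, so the approximation holds.)
pH = −log(3.90 × 10^-6) = 5.41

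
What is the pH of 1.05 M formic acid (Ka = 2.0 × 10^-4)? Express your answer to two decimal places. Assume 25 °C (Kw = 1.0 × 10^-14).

HCOOH ⇌ HCOO- + H+
Let x = [H+] at equilibrium. Ka = x²/(1.05 − x).
Neglecting x in the denominator: x = √(2.0 × 10^-4 × 1.05) = 1.45 × 10^-2 M
Check: 1.4% ionized — well under 5%, approximation valid.
pH = −log(1.45 × 10^-2) = 1.84

pH = 1.84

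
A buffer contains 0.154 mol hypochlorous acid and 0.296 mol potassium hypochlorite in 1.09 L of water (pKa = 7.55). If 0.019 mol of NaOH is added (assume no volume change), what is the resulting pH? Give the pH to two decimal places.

OH- converts HOCl to OCl-: HOCl → 0.135 mol, OCl- → 0.315 mol.
Henderson–Hasselbalch with mole ratio 0.315/0.135: pH = 7.55 + (+0.368)

pH = 7.92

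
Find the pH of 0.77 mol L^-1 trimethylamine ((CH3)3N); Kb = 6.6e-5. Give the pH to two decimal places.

(CH3)3N + H2O ⇌ (CH3)3NH+ + OH-
From the ICE table, Kb = x²/(0.77 − x) = 6.6 × 10^-5.
Neglecting x in the denominator: x = √(6.6 × 10^-5 × 0.77) = 7.13 × 10^-3 M
pOH = 2.15, so pH = 14.00 − pOH = 11.85

pH = 11.85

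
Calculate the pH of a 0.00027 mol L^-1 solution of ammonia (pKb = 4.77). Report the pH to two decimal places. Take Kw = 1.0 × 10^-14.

NH3 + H2O ⇌ NH4+ + OH-
Kb = 10^(−4.77) = 1.70 × 10^-5
Let x = [OH-] at equilibrium. Kb = x²/(0.00027 − x).
The 5% rule fails; solving x² + Kb·x − Kb·C₀ = 0 exactly:
x = (−Kb + √(Kb² + 4·Kb·C₀))/2 = 5.98 × 10^-5 M
pOH = 4.22, so pH = 14.00 − pOH = 9.78

pH = 9.78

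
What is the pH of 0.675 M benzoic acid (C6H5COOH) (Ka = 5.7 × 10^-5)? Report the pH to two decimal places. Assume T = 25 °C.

pH = 2.21

C6H5COOH ⇌ C6H5COO- + H+
From the ICE table, Ka = [H+]²/(0.675 − [H+]) = 5.7 × 10^-5.
Since Ka ≪ C₀, [H+] ≈ √(Ka·C₀) = 6.20 × 10^-3 M.
Check: 0.92% ionized — well under 5%, approximation valid.
pH = −log[H+] = −log(6.20 × 10^-3) = 2.21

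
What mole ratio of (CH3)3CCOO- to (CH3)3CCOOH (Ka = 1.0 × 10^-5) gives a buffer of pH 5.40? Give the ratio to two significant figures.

pKa = -log(1.0 × 10^-5) = 5.000
pH = pKa + log(r) ⇒ log(r) = 5.40 − 5.000 = +0.400
r = [(CH3)3CCOO-]/[(CH3)3CCOOH] = 10^(+0.400) = 2.51

ratio = 2.5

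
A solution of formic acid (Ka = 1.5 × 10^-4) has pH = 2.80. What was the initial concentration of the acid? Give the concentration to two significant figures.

C₀ = 1.8 × 10^-2 M

[H+] = 10^(-2.80) = 1.58 × 10^-3 M = x
Ka = x²/(C₀ − x) ⇒ C₀ = x + x²/Ka
C₀ = 1.58 × 10^-3 + (1.58 × 10^-3)²/(1.5 × 10^-4) = 1.82 × 10^-2 M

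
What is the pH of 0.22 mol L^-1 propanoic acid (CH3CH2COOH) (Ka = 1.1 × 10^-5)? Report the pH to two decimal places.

pH = 2.81

CH3CH2COOH ⇌ CH3CH2COO- + H+
From the ICE table, Ka = [H+]²/(0.22 − [H+]) = 1.1 × 10^-5.
Since Ka ≪ C₀, [H+] ≈ √(Ka·C₀) = 1.56 × 10^-3 M.
pH = −log(1.56 × 10^-3) = 2.81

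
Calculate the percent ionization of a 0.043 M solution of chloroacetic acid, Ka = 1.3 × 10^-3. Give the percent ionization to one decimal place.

ClCH2COOH ⇌ ClCH2COO- + H+; let x = [H+] at equilibrium.
Solve x² + 0.0013x − 5.59e-05 = 0 → x = 6.85 × 10^-3 M
% ionization = x/C₀ × 100% = 6.85 × 10^-3/0.043 × 100% = 15.9%

15.9%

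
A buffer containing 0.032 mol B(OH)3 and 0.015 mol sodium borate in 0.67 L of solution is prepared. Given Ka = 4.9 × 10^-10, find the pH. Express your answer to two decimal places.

pH = 8.98

pKa = −log(4.9 × 10^-10) = 9.310
Using pH = pKa + log([base]/[acid]) with [base]/[acid] = 0.015/0.032:
pH = 9.310 + (-0.329) = 8.98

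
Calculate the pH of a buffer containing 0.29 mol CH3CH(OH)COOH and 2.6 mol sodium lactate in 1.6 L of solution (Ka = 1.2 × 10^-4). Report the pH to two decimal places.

pH = 4.87

pKa = −log(1.2 × 10^-4) = 3.921
pH = pKa + log([A⁻]/[HA]) = 3.921 + log(2.6/0.29)
pH = 3.921 + (+0.953) = 4.87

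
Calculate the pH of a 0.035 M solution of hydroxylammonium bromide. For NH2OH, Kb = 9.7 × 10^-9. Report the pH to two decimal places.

NH3OH+ is the conjugate acid of the weak base NH2OH.
Ka = Kw/Kb = 1.0×10^-14 / 9.7 × 10^-9 = 1.03 × 10^-6
Ka = [H+]²/(0.035 − [H+]) = 1.03 × 10^-6
Since Ka ≪ C₀, [H+] ≈ √(Ka·C₀) = 1.90 × 10^-4 M.
Check: 0.54% ionized — well under 5%, approximation valid.
pH = −log[H+] = −log(1.90 × 10^-4) = 3.72

pH = 3.72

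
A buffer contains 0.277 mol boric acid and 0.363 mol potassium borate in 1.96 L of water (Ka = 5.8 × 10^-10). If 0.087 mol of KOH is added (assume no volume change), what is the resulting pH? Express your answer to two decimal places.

OH- converts B(OH)3 to B(OH)4-: B(OH)3 → 0.19 mol, B(OH)4- → 0.45 mol.
pKa = −log(5.8 × 10^-10) = 9.237
pH = pKa + log(n_B(OH)4-/n_B(OH)3) = 9.237 + log(0.45/0.19) = 9.237 + (+0.374)

pH = 9.61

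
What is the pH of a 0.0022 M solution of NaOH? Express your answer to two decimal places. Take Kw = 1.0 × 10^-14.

NaOH is a strong base; [OH-] = 0.0022 M.
pOH = -log(0.0022) = 2.66
pH = 14.00 - 2.66 = 11.34

pH = 11.34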